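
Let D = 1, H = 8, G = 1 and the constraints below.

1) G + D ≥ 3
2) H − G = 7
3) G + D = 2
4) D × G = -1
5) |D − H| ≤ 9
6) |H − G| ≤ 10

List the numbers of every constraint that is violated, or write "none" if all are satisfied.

Violated: 1 and 4.

1) G + D = 1 + 1 = 2; 2 < 3, bound 3 not met — does not hold.
2) H − G = 8 − 1 = 7 — holds.
3) G + D = 1 + 1 = 2 — holds.
4) D × G = 1 × 1 = 1, not -1 — does not hold.
5) |1 − 8| = 7; 7 ≤ 9 — holds.
6) |8 − 1| = 7; 7 ≤ 10 — holds.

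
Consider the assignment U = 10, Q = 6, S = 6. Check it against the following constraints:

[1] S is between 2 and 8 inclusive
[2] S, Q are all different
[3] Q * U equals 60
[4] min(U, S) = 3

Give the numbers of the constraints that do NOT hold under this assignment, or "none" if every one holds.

Constraints 2, 4 do not hold.

[1] S = 6 lies in [2, 8]  yes
[2] S = Q = 6, not all different  no
[3] Q * U = 6 * 10 = 60  yes
[4] min(10, 6) = 6, not 3  no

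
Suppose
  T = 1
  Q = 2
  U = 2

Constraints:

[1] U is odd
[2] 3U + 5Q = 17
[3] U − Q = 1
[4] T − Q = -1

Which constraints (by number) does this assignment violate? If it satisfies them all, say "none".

The assignment fails constraints 1, 2, and 3.

[1] U = 2 is even — fails.
[2] 3U + 5Q = 3(2) + 5(2) = 16, not 17 — fails.
[3] U − Q = 2 − 2 = 0, not 1 — fails.
[4] T − Q = 1 − 2 = -1 — holds.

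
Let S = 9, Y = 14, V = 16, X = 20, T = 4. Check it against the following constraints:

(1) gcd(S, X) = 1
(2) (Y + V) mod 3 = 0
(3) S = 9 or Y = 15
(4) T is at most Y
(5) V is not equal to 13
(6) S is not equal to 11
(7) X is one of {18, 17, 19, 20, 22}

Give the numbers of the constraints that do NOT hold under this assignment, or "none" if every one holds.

The assignment satisfies every constraint.

(1) gcd(9, 20) = 1 — OK.
(2) Y + V = 30; 30 mod 3 = 0 — OK.
(3) S = 9 = 9 (first disjunct) — OK.
(4) T = 4, Y = 14; 4 ≤ 14 — OK.
(5) V = 16, and 16 ≠ 13 — OK.
(6) S = 9, and 9 ≠ 11 — OK.
(7) X = 20 is in {18, 17, 19, 20, 22} — OK.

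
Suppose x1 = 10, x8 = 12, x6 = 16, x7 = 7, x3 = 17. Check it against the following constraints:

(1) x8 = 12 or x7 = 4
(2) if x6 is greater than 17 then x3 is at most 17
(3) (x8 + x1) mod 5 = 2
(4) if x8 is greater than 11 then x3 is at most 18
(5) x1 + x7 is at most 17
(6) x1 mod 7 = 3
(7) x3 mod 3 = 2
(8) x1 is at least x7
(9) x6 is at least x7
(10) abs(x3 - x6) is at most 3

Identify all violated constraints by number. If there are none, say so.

(1) x8 = 12 = 12 (first disjunct)  yes
(2) x6 = 16, not > 17; antecedent false, conditional vacuously true  yes
(3) x8 + x1 = 22; 22 mod 5 = 2  yes
(4) x8 = 12 > 11, so we need x3 ≤ 18; x3 = 17 ≤ 18  yes
(5) x1 + x7 = 10 + 7 = 17; 17 ≤ 17  yes
(6) 10 mod 7 = 3  yes
(7) 17 mod 3 = 2  yes
(8) x1 = 10, x7 = 7; 10 ≥ 7  yes
(9) x6 = 16, x7 = 7; 16 ≥ 7  yes
(10) abs(17 - 16) = 1; 1 ≤ 3  yes

The assignment satisfies every constraint.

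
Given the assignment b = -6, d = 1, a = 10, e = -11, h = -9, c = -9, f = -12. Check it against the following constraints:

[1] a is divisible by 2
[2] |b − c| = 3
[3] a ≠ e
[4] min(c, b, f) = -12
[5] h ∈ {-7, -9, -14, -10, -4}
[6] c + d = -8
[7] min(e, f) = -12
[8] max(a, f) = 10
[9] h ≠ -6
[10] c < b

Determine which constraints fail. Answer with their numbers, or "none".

The assignment satisfies every constraint.

[1] 10 / 2 = 5, so 2 divides 10 — satisfied.
[2] |-6 − (-9)| = 3 — satisfied.
[3] a = 10, e = -11; distinct — satisfied.
[4] min(-9, -6, -12) = -12 — satisfied.
[5] h = -9 is in {-7, -9, -14, -10, -4} — satisfied.
[6] c + d = -9 + 1 = -8 — satisfied.
[7] min(-11, -12) = -12 — satisfied.
[8] max(10, -12) = 10 — satisfied.
[9] h = -9, and -9 ≠ -6 — satisfied.
[10] c = -9, b = -6; -9 < -6 — satisfied.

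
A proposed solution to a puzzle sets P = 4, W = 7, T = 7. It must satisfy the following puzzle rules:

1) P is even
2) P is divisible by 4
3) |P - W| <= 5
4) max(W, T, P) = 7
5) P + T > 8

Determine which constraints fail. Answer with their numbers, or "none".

The assignment satisfies every constraint.

1) P = 4 is even — holds.
2) 4 / 4 = 1, so 4 divides 4 — holds.
3) |4 - 7| = 3; 3 ≤ 5 — holds.
4) max(7, 7, 4) = 7 — holds.
5) P + T = 4 + 7 = 11; 11 > 8 — holds.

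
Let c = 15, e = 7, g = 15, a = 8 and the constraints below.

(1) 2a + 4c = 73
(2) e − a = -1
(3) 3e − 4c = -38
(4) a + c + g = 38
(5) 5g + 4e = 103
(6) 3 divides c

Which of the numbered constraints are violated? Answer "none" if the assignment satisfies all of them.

Violated: 1, 3.

(1) 2a + 4c = 2(8) + 4(15) = 76, not 73  false
(2) e − a = 7 − 8 = -1  true
(3) 3e − 4c = 3(7) − 4(15) = -39, not -38  false
(4) a + c + g = 8 + 15 + 15 = 38  true
(5) 5g + 4e = 5(15) + 4(7) = 103  true
(6) 15 / 3 = 5, so 3 divides 15  true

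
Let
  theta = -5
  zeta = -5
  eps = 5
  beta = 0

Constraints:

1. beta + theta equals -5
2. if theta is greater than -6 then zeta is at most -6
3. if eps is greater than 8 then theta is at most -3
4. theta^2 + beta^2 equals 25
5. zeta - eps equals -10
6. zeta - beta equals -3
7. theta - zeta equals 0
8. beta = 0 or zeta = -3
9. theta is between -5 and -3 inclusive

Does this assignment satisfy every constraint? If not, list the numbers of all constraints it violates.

1. beta + theta = 0 + (-5) = -5 — holds.
2. theta = -5 > -6, so we need zeta ≤ -6; but zeta = -5 > -6 — does not hold.
3. eps = 5, not > 8; antecedent false, conditional vacuously true — holds.
4. theta^2 + beta^2 = (-5)^2 + 0^2 = 25 + 0 = 25 — holds.
5. zeta - eps = -5 - 5 = -10 — holds.
6. zeta - beta = -5 - 0 = -5, not -3 — does not hold.
7. theta - zeta = -5 - (-5) = 0 — holds.
8. beta = 0 = 0 (first disjunct) — holds.
9. theta = -5 lies in [-5, -3] — holds.

Constraints 2, 6 do not hold.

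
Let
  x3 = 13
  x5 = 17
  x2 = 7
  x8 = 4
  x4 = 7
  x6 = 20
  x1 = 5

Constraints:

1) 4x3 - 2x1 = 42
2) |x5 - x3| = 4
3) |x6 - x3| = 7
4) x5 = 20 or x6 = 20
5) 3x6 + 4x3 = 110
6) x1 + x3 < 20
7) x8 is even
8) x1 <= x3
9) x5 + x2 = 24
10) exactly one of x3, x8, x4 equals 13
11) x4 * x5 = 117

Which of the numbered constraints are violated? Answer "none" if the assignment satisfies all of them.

1) 4x3 - 2x1 = 4(13) - 2(5) = 42  ✔
2) |17 - 13| = 4  ✔
3) |20 - 13| = 7  ✔
4) x5 = 17 ≠ 20, but x6 = 20 = 20 (second disjunct)  ✔
5) 3x6 + 4x3 = 3(20) + 4(13) = 112, not 110  ✘
6) x1 + x3 = 5 + 13 = 18; 18 < 20  ✔
7) x8 = 4 is even  ✔
8) x1 = 5, x3 = 13; 5 ≤ 13  ✔
9) x5 + x2 = 17 + 7 = 24  ✔
10) x3=13, x8=4, x4=7; 1 of them equals 13  ✔
11) x4 * x5 = 7 * 17 = 119, not 117  ✘

Constraints 5 and 11 do not hold.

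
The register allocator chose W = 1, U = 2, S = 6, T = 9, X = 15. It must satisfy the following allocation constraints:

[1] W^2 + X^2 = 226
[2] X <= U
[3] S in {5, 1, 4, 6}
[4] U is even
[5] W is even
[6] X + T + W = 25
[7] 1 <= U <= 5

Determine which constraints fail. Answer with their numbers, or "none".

Constraints 2 and 5 do not hold.

[1] W^2 + X^2 = 1^2 + 15^2 = 1 + 225 = 226 — OK.
[2] X = 15, U = 2; 15 > 2 (want ≤) — violated.
[3] S = 6 is in {5, 1, 4, 6} — OK.
[4] U = 2 is even — OK.
[5] W = 1 is odd — violated.
[6] X + T + W = 15 + 9 + 1 = 25 — OK.
[7] U = 2 lies in [1, 5] — OK.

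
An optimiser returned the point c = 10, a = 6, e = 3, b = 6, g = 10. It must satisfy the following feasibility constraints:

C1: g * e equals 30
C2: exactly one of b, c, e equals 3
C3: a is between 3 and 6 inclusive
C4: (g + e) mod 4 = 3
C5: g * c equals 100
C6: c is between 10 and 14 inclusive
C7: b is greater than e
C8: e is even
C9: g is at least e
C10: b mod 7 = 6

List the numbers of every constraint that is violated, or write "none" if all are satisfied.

Constraints 4 and 8 are violated.

C1: g * e = 10 * 3 = 30 — holds.
C2: b=6, c=10, e=3; 1 of them equals 3 — holds.
C3: a = 6 lies in [3, 6] — holds.
C4: g + e = 13; 13 mod 4 = 1, not 3 — does not hold.
C5: g * c = 10 * 10 = 100 — holds.
C6: c = 10 lies in [10, 14] — holds.
C7: b = 6, e = 3; 6 > 3 — holds.
C8: e = 3 is odd — does not hold.
C9: g = 10, e = 3; 10 ≥ 3 — holds.
C10: 6 mod 7 = 6 — holds.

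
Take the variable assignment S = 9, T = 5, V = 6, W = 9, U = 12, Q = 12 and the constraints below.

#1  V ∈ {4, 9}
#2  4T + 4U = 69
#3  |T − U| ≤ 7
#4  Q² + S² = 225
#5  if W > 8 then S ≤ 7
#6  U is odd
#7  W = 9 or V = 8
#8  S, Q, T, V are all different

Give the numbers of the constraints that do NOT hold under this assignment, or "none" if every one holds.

Constraints 1, 2, 5, 6 do not hold.

#1 V = 6 is not in {4, 9} — fails.
#2 4T + 4U = 4(5) + 4(12) = 68, not 69 — fails.
#3 |5 − 12| = 7; 7 ≤ 7 — holds.
#4 Q² + S² = 12² + 9² = 144 + 81 = 225 — holds.
#5 W = 9 > 8, so we need S ≤ 7; but S = 9 > 7 — fails.
#6 U = 12 is even — fails.
#7 W = 9 = 9 (first disjunct) — holds.
#8 values 9, 12, 5, 6 are pairwise distinct — holds.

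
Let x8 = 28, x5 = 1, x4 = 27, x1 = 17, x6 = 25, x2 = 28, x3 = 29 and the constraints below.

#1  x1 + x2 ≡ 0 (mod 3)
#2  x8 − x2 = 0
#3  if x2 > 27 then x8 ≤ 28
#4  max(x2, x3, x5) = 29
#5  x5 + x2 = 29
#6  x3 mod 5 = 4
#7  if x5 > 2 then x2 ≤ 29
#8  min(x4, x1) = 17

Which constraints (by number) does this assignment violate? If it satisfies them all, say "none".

#1 x1 + x2 = 45; 45 mod 3 = 0 — satisfied.
#2 x8 − x2 = 28 − 28 = 0 — satisfied.
#3 x2 = 28 > 27, so we need x8 ≤ 28; x8 = 28 ≤ 28 — satisfied.
#4 max(28, 29, 1) = 29 — satisfied.
#5 x5 + x2 = 1 + 28 = 29 — satisfied.
#6 29 mod 5 = 4 — satisfied.
#7 x5 = 1, not > 2; antecedent false, conditional vacuously true — satisfied.
#8 min(27, 17) = 17 — satisfied.

None — every constraint holds.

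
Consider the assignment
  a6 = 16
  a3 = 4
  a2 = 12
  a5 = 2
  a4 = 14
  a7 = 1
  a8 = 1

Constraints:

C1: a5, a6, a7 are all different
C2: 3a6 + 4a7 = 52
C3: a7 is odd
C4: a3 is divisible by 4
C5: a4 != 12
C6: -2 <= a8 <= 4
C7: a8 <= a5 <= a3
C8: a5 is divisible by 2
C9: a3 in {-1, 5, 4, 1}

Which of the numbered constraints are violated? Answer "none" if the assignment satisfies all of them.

No violations.

C1: values 2, 16, 1 are pairwise distinct — OK.
C2: 3a6 + 4a7 = 3(16) + 4(1) = 52 — OK.
C3: a7 = 1 is odd — OK.
C4: 4 / 4 = 1, so 4 divides 4 — OK.
C5: a4 = 14, and 14 ≠ 12 — OK.
C6: a8 = 1 lies in [-2, 4] — OK.
C7: values 1 <= 2 <= 4 — OK.
C8: 2 / 2 = 1, so 2 divides 2 — OK.
C9: a3 = 4 is in {-1, 5, 4, 1} — OK.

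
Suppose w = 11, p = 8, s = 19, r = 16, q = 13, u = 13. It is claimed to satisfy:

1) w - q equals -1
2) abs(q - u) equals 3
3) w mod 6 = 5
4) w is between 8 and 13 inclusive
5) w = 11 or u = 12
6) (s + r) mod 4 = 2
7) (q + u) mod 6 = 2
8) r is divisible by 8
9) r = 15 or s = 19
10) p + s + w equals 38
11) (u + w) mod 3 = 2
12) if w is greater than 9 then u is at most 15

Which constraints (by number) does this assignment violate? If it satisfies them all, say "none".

1) w - q = 11 - 13 = -2, not -1  ✗
2) abs(13 - 13) = 0, not 3  ✗
3) 11 mod 6 = 5  ✓
4) w = 11 lies in [8, 13]  ✓
5) w = 11 = 11 (first disjunct)  ✓
6) s + r = 35; 35 mod 4 = 3, not 2  ✗
7) q + u = 26; 26 mod 6 = 2  ✓
8) 16 / 8 = 2, so 8 divides 16  ✓
9) r = 16 ≠ 15, but s = 19 = 19 (second disjunct)  ✓
10) p + s + w = 8 + 19 + 11 = 38  ✓
11) u + w = 24; 24 mod 3 = 0, not 2  ✗
12) w = 11 > 9, so we need u ≤ 15; u = 13 ≤ 15  ✓

No — constraints 1, 2, 6, 11 are not satisfied.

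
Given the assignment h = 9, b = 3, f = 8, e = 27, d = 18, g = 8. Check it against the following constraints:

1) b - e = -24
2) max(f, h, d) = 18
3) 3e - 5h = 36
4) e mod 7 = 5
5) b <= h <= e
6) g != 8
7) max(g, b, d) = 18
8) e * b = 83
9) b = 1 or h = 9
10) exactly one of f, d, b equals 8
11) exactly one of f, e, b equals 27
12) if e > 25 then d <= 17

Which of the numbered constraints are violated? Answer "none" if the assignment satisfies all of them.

1) b - e = 3 - 27 = -24 — satisfied.
2) max(8, 9, 18) = 18 — satisfied.
3) 3e - 5h = 3(27) - 5(9) = 36 — satisfied.
4) 27 mod 7 = 6, not 5 — violated.
5) values 3 <= 9 <= 27 — satisfied.
6) g = 8, but 8 is required to differ — violated.
7) max(8, 3, 18) = 18 — satisfied.
8) e * b = 27 * 3 = 81, not 83 — violated.
9) b = 3 ≠ 1, but h = 9 = 9 (second disjunct) — satisfied.
10) f=8, d=18, b=3; 1 of them equals 8 — satisfied.
11) f=8, e=27, b=3; 1 of them equals 27 — satisfied.
12) e = 27 > 25, so we need d ≤ 17; but d = 18 > 17 — violated.

The assignment fails constraints 4, 6, 8, and 12.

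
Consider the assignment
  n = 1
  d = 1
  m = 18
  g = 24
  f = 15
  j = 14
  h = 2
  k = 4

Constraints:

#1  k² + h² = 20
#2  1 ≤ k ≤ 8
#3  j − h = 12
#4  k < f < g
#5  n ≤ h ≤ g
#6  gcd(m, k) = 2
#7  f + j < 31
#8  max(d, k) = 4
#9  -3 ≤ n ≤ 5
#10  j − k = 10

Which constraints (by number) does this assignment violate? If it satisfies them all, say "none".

None — every constraint holds.

#1 k² + h² = 4² + 2² = 16 + 4 = 20  holds
#2 k = 4 lies in [1, 8]  holds
#3 j − h = 14 − 2 = 12  holds
#4 values 4 < 15 < 24  holds
#5 values 1 ≤ 2 ≤ 24  holds
#6 gcd(18, 4) = 2  holds
#7 f + j = 15 + 14 = 29; 29 < 31  holds
#8 max(1, 4) = 4  holds
#9 n = 1 lies in [-3, 5]  holds
#10 j − k = 14 − 4 = 10  holds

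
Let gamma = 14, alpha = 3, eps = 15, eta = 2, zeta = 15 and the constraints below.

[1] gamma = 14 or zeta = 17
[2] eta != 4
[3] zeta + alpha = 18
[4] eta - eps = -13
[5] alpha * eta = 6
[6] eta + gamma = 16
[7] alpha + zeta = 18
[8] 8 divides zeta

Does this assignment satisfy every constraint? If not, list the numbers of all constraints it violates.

[1] gamma = 14 = 14 (first disjunct)  OK
[2] eta = 2, and 2 ≠ 4  OK
[3] zeta + alpha = 15 + 3 = 18  OK
[4] eta - eps = 2 - 15 = -13  OK
[5] alpha * eta = 3 * 2 = 6  OK
[6] eta + gamma = 2 + 14 = 16  OK
[7] alpha + zeta = 3 + 15 = 18  OK
[8] 15 = 8*1 + 7, so 8 does not divide 15  FAIL

Violated: 8.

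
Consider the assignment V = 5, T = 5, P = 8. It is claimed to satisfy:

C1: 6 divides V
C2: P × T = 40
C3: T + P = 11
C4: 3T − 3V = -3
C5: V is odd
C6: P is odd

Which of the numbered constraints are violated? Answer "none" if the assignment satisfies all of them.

C1: 5 = 6×0 + 5, so 6 does not divide 5  fails
C2: P × T = 8 × 5 = 40  holds
C3: T + P = 5 + 8 = 13, not 11  fails
C4: 3T − 3V = 3(5) − 3(5) = 0, not -3  fails
C5: V = 5 is odd  holds
C6: P = 8 is even  fails

No — constraints 1, 3, 4, 6 are not satisfied.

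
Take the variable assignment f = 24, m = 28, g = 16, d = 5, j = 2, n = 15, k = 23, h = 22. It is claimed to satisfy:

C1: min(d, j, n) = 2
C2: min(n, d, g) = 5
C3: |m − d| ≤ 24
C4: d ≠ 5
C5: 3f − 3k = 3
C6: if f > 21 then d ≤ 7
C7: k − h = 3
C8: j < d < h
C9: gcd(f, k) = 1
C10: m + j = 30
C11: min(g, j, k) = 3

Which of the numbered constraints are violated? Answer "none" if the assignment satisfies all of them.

Constraints 4, 7, and 11 do not hold.

C1: min(5, 2, 15) = 2 — satisfied.
C2: min(15, 5, 16) = 5 — satisfied.
C3: |28 − 5| = 23; 23 ≤ 24 — satisfied.
C4: d = 5, but 5 is required to differ — violated.
C5: 3f − 3k = 3(24) − 3(23) = 3 — satisfied.
C6: f = 24 > 21, so we need d ≤ 7; d = 5 ≤ 7 — satisfied.
C7: k − h = 23 − 22 = 1, not 3 — violated.
C8: values 2 < 5 < 22 — satisfied.
C9: gcd(24, 23) = 1 — satisfied.
C10: m + j = 28 + 2 = 30 — satisfied.
C11: min(16, 2, 23) = 2, not 3 — violated.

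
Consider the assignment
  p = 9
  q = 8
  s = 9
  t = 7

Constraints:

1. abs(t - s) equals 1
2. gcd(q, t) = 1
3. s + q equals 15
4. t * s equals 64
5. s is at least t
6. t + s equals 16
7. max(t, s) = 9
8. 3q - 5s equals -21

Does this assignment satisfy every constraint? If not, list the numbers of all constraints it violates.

The assignment fails constraints 1, 3, 4.

1. abs(7 - 9) = 2, not 1  ✗
2. gcd(8, 7) = 1  ✓
3. s + q = 9 + 8 = 17, not 15  ✗
4. t * s = 7 * 9 = 63, not 64  ✗
5. s = 9, t = 7; 9 ≥ 7  ✓
6. t + s = 7 + 9 = 16  ✓
7. max(7, 9) = 9  ✓
8. 3q - 5s = 3(8) - 5(9) = -21  ✓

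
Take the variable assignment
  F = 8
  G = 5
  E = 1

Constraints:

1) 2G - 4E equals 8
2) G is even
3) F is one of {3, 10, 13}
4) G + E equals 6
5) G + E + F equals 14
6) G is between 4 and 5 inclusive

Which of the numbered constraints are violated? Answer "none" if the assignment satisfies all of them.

Violated: 1, 2, 3.

1) 2G - 4E = 2(5) - 4(1) = 6, not 8 — fails.
2) G = 5 is odd — fails.
3) F = 8 is not in {3, 10, 13} — fails.
4) G + E = 5 + 1 = 6 — holds.
5) G + E + F = 5 + 1 + 8 = 14 — holds.
6) G = 5 lies in [4, 5] — holds.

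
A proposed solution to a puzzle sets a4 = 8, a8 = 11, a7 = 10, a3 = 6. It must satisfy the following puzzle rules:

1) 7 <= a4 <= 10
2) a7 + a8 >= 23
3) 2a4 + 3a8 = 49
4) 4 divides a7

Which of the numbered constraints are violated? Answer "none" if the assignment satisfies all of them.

Constraints 2, 4 do not hold.

1) a4 = 8 lies in [7, 10] — holds.
2) a7 + a8 = 10 + 11 = 21; 21 < 23, bound 23 not met — fails.
3) 2a4 + 3a8 = 2(8) + 3(11) = 49 — holds.
4) 10 = 4*2 + 2, so 4 does not divide 10 — fails.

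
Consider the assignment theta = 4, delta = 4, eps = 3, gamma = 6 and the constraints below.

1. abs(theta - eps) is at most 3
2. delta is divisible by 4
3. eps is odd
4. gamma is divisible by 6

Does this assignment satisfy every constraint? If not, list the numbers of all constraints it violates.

No violations.

1. abs(4 - 3) = 1; 1 ≤ 3 — holds.
2. 4 / 4 = 1, so 4 divides 4 — holds.
3. eps = 3 is odd — holds.
4. 6 / 6 = 1, so 6 divides 6 — holds.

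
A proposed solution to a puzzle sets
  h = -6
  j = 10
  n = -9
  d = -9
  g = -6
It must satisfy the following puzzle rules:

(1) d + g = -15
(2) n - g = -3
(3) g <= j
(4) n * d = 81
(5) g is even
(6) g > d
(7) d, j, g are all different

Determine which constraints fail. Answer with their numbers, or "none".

(1) d + g = -9 + (-6) = -15 — holds.
(2) n - g = -9 - (-6) = -3 — holds.
(3) g = -6, j = 10; -6 ≤ 10 — holds.
(4) n * d = -9 * (-9) = 81 — holds.
(5) g = -6 is even — holds.
(6) g = -6, d = -9; -6 > -9 — holds.
(7) values -9, 10, -6 are pairwise distinct — holds.

The assignment satisfies every constraint.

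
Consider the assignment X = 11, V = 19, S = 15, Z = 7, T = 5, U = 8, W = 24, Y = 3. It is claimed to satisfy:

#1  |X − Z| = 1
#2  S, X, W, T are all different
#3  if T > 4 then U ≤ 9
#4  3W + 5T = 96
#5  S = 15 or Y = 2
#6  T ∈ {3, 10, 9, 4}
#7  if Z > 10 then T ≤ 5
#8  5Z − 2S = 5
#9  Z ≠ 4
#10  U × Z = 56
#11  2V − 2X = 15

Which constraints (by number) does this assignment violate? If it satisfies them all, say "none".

#1 |11 − 7| = 4, not 1 — violated.
#2 values 15, 11, 24, 5 are pairwise distinct — OK.
#3 T = 5 > 4, so we need U ≤ 9; U = 8 ≤ 9 — OK.
#4 3W + 5T = 3(24) + 5(5) = 97, not 96 — violated.
#5 S = 15 = 15 (first disjunct) — OK.
#6 T = 5 is not in {3, 10, 9, 4} — violated.
#7 Z = 7, not > 10; antecedent false, conditional vacuously true — OK.
#8 5Z − 2S = 5(7) − 2(15) = 5 — OK.
#9 Z = 7, and 7 ≠ 4 — OK.
#10 U × Z = 8 × 7 = 56 — OK.
#11 2V − 2X = 2(19) − 2(11) = 16, not 15 — violated.

Constraints 1, 4, 6, 11 are violated.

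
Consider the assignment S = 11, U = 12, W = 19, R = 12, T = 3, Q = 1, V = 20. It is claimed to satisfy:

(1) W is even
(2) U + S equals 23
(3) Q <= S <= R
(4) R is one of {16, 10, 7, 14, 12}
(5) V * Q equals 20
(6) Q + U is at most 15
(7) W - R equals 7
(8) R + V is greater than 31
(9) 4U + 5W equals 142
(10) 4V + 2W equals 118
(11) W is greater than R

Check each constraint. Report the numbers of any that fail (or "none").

Constraints 1 and 9 do not hold.

(1) W = 19 is odd — fails.
(2) U + S = 12 + 11 = 23 — holds.
(3) values 1 <= 11 <= 12 — holds.
(4) R = 12 is in {16, 10, 7, 14, 12} — holds.
(5) V * Q = 20 * 1 = 20 — holds.
(6) Q + U = 1 + 12 = 13; 13 ≤ 15 — holds.
(7) W - R = 19 - 12 = 7 — holds.
(8) R + V = 12 + 20 = 32; 32 > 31 — holds.
(9) 4U + 5W = 4(12) + 5(19) = 143, not 142 — fails.
(10) 4V + 2W = 4(20) + 2(19) = 118 — holds.
(11) W = 19, R = 12; 19 > 12 — holds.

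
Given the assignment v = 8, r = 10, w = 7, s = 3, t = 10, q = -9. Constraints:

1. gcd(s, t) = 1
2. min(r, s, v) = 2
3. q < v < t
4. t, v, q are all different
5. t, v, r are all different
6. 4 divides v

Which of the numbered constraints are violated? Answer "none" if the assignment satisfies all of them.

1. gcd(3, 10) = 1  yes
2. min(10, 3, 8) = 3, not 2  no
3. values -9 < 8 < 10  yes
4. values 10, 8, -9 are pairwise distinct  yes
5. t = r = 10, not all different  no
6. 8 / 4 = 2, so 4 divides 8  yes

Constraints 2, 5 are violated.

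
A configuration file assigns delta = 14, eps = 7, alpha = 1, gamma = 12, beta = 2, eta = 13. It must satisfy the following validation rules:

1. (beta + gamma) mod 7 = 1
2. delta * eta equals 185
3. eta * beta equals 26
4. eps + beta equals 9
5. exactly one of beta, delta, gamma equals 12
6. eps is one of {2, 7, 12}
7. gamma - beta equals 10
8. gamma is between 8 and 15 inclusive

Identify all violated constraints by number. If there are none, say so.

Constraints 1, 2 do not hold.

1. beta + gamma = 14; 14 mod 7 = 0, not 1  no
2. delta * eta = 14 * 13 = 182, not 185  no
3. eta * beta = 13 * 2 = 26  yes
4. eps + beta = 7 + 2 = 9  yes
5. beta=2, delta=14, gamma=12; 1 of them equals 12  yes
6. eps = 7 is in {2, 7, 12}  yes
7. gamma - beta = 12 - 2 = 10  yes
8. gamma = 12 lies in [8, 15]  yes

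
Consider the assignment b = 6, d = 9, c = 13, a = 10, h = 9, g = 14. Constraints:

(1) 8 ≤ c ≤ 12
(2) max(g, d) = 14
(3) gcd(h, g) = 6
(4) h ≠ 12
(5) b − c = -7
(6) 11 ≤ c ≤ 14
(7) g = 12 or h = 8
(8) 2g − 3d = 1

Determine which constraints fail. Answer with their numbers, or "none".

(1) c = 13 is outside [8, 12]  ✗
(2) max(14, 9) = 14  ✓
(3) gcd(9, 14) = 1, not 6  ✗
(4) h = 9, and 9 ≠ 12  ✓
(5) b − c = 6 − 13 = -7  ✓
(6) c = 13 lies in [11, 14]  ✓
(7) g = 14 ≠ 12 and h = 9 ≠ 8; both disjuncts false  ✗
(8) 2g − 3d = 2(14) − 3(9) = 1  ✓

Constraints 1, 3, and 7 are violated.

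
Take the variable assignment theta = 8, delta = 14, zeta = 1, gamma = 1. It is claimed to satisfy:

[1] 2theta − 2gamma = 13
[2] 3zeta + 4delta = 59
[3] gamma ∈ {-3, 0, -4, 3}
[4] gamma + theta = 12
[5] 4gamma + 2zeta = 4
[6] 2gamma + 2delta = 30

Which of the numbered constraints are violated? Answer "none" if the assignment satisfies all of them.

No — constraints 1, 3, 4, 5 are not satisfied.

[1] 2theta − 2gamma = 2(8) − 2(1) = 14, not 13 — violated.
[2] 3zeta + 4delta = 3(1) + 4(14) = 59 — satisfied.
[3] gamma = 1 is not in {-3, 0, -4, 3} — violated.
[4] gamma + theta = 1 + 8 = 9, not 12 — violated.
[5] 4gamma + 2zeta = 4(1) + 2(1) = 6, not 4 — violated.
[6] 2gamma + 2delta = 2(1) + 2(14) = 30 — satisfied.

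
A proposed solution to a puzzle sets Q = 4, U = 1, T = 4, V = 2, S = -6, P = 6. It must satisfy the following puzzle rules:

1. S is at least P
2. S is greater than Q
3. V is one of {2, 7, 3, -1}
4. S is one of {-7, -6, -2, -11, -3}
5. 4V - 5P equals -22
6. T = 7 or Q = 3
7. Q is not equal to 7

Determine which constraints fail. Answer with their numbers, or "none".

1. S = -6, P = 6; -6 < 6 (want ≥)  fails
2. S = -6, Q = 4; -6 ≤ 4 (want >)  fails
3. V = 2 is in {2, 7, 3, -1}  holds
4. S = -6 is in {-7, -6, -2, -11, -3}  holds
5. 4V - 5P = 4(2) - 5(6) = -22  holds
6. T = 4 ≠ 7 and Q = 4 ≠ 3; both disjuncts false  fails
7. Q = 4, and 4 ≠ 7  holds

Constraints 1, 2, and 6 are violated.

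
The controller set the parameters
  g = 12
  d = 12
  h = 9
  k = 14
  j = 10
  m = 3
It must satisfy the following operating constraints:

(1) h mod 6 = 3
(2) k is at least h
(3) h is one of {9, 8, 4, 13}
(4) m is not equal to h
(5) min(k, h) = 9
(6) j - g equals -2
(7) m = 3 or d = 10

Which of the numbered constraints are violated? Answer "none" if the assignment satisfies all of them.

(1) 9 mod 6 = 3  ✓
(2) k = 14, h = 9; 14 ≥ 9  ✓
(3) h = 9 is in {9, 8, 4, 13}  ✓
(4) m = 3, h = 9; distinct  ✓
(5) min(14, 9) = 9  ✓
(6) j - g = 10 - 12 = -2  ✓
(7) m = 3 = 3 (first disjunct)  ✓

All constraints are satisfied.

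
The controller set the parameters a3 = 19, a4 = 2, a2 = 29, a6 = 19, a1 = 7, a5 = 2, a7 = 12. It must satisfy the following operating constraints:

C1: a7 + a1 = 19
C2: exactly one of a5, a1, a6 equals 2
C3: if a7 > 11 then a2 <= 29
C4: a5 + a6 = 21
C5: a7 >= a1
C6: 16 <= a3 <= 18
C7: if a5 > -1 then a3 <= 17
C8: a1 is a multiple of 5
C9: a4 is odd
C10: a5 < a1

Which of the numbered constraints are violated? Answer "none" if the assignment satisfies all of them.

C1: a7 + a1 = 12 + 7 = 19 — OK.
C2: a5=2, a1=7, a6=19; 1 of them equals 2 — OK.
C3: a7 = 12 > 11, so we need a2 ≤ 29; a2 = 29 ≤ 29 — OK.
C4: a5 + a6 = 2 + 19 = 21 — OK.
C5: a7 = 12, a1 = 7; 12 ≥ 7 — OK.
C6: a3 = 19 is outside [16, 18] — violated.
C7: a5 = 2 > -1, so we need a3 ≤ 17; but a3 = 19 > 17 — violated.
C8: 7 = 5*1 + 2, so 5 does not divide 7 — violated.
C9: a4 = 2 is even — violated.
C10: a5 = 2, a1 = 7; 2 < 7 — OK.

No — constraints 6, 7, 8, and 9 are not satisfied.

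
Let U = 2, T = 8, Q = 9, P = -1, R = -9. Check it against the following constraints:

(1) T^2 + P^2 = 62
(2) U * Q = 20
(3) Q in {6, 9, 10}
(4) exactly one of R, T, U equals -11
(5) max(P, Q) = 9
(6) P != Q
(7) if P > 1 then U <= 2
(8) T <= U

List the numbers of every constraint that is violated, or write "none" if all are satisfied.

(1) T^2 + P^2 = 8^2 + (-1)^2 = 64 + 1 = 65, not 62  false
(2) U * Q = 2 * 9 = 18, not 20  false
(3) Q = 9 is in {6, 9, 10}  true
(4) R=-9, T=8, U=2; 0 of them equal -11, not exactly one  false
(5) max(-1, 9) = 9  true
(6) P = -1, Q = 9; distinct  true
(7) P = -1, not > 1; antecedent false, conditional vacuously true  true
(8) T = 8, U = 2; 8 > 2 (want ≤)  false

The assignment fails constraints 1, 2, 4, 8.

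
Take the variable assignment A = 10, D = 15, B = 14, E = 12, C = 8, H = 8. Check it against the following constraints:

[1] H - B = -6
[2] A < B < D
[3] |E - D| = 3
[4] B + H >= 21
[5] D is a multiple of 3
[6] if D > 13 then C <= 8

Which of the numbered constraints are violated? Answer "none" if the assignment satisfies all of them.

[1] H - B = 8 - 14 = -6 — satisfied.
[2] values 10 < 14 < 15 — satisfied.
[3] |12 - 15| = 3 — satisfied.
[4] B + H = 14 + 8 = 22; 22 ≥ 21 — satisfied.
[5] 15 / 3 = 5, so 3 divides 15 — satisfied.
[6] D = 15 > 13, so we need C ≤ 8; C = 8 ≤ 8 — satisfied.

No violations.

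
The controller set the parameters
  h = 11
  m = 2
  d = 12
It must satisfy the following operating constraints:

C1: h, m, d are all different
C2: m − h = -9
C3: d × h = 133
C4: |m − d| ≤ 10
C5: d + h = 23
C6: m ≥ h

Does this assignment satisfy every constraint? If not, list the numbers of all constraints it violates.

C1: values 11, 2, 12 are pairwise distinct — OK.
C2: m − h = 2 − 11 = -9 — OK.
C3: d × h = 12 × 11 = 132, not 133 — violated.
C4: |2 − 12| = 10; 10 ≤ 10 — OK.
C5: d + h = 12 + 11 = 23 — OK.
C6: m = 2, h = 11; 2 < 11 (want ≥) — violated.

The assignment fails constraints 3 and 6.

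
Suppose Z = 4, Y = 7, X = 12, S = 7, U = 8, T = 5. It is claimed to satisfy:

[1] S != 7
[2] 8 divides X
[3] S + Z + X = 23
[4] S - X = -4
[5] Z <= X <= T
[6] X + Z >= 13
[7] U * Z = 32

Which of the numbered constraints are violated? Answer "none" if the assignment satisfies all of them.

[1] S = 7, but 7 is required to differ  no
[2] 12 = 8*1 + 4, so 8 does not divide 12  no
[3] S + Z + X = 7 + 4 + 12 = 23  yes
[4] S - X = 7 - 12 = -5, not -4  no
[5] values 4, 12, 5; X = 12 is not <= T = 5  no
[6] X + Z = 12 + 4 = 16; 16 ≥ 13  yes
[7] U * Z = 8 * 4 = 32  yes

The assignment fails constraints 1, 2, 4, and 5.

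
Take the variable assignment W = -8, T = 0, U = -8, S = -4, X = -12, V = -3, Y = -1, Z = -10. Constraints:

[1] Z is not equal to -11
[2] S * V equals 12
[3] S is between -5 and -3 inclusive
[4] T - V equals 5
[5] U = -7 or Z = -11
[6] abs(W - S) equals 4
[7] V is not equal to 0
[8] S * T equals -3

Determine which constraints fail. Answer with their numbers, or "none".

[1] Z = -10, and -10 ≠ -11 — satisfied.
[2] S * V = -4 * (-3) = 12 — satisfied.
[3] S = -4 lies in [-5, -3] — satisfied.
[4] T - V = 0 - (-3) = 3, not 5 — violated.
[5] U = -8 ≠ -7 and Z = -10 ≠ -11; both disjuncts false — violated.
[6] abs(-8 - (-4)) = 4 — satisfied.
[7] V = -3, and -3 ≠ 0 — satisfied.
[8] S * T = -4 * 0 = 0, not -3 — violated.

Constraints 4, 5, and 8 do not hold.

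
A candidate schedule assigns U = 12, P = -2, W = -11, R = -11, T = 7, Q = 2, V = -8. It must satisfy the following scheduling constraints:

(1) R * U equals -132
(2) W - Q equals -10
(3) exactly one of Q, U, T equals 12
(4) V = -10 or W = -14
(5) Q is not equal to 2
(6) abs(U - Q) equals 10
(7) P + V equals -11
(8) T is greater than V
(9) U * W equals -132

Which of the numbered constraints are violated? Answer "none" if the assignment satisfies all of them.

Constraints 2, 4, 5, and 7 are violated.

(1) R * U = -11 * 12 = -132 — OK.
(2) W - Q = -11 - 2 = -13, not -10 — violated.
(3) Q=2, U=12, T=7; 1 of them equals 12 — OK.
(4) V = -8 ≠ -10 and W = -11 ≠ -14; both disjuncts false — violated.
(5) Q = 2, but 2 is required to differ — violated.
(6) abs(12 - 2) = 10 — OK.
(7) P + V = -2 + (-8) = -10, not -11 — violated.
(8) T = 7, V = -8; 7 > -8 — OK.
(9) U * W = 12 * (-11) = -132 — OK.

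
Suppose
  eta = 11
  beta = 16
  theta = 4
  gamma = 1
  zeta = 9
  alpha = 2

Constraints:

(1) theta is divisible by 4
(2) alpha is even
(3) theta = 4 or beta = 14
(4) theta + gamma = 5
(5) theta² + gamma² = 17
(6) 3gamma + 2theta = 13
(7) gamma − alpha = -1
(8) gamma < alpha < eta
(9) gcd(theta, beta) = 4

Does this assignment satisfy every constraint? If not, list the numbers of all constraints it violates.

(1) 4 / 4 = 1, so 4 divides 4 — satisfied.
(2) alpha = 2 is even — satisfied.
(3) theta = 4 = 4 (first disjunct) — satisfied.
(4) theta + gamma = 4 + 1 = 5 — satisfied.
(5) theta² + gamma² = 4² + 1² = 16 + 1 = 17 — satisfied.
(6) 3gamma + 2theta = 3(1) + 2(4) = 11, not 13 — violated.
(7) gamma − alpha = 1 − 2 = -1 — satisfied.
(8) values 1 < 2 < 11 — satisfied.
(9) gcd(4, 16) = 4 — satisfied.

No — constraint 6 is not satisfied.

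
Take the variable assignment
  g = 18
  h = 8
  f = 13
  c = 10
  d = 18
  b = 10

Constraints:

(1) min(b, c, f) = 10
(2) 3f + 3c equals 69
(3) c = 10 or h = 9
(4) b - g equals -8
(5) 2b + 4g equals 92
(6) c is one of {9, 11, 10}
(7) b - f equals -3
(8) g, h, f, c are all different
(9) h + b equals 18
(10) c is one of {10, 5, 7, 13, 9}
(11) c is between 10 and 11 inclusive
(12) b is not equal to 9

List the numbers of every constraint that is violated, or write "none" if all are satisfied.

(1) min(10, 10, 13) = 10 — holds.
(2) 3f + 3c = 3(13) + 3(10) = 69 — holds.
(3) c = 10 = 10 (first disjunct) — holds.
(4) b - g = 10 - 18 = -8 — holds.
(5) 2b + 4g = 2(10) + 4(18) = 92 — holds.
(6) c = 10 is in {9, 11, 10} — holds.
(7) b - f = 10 - 13 = -3 — holds.
(8) values 18, 8, 13, 10 are pairwise distinct — holds.
(9) h + b = 8 + 10 = 18 — holds.
(10) c = 10 is in {10, 5, 7, 13, 9} — holds.
(11) c = 10 lies in [10, 11] — holds.
(12) b = 10, and 10 ≠ 9 — holds.

Yes — all constraints hold.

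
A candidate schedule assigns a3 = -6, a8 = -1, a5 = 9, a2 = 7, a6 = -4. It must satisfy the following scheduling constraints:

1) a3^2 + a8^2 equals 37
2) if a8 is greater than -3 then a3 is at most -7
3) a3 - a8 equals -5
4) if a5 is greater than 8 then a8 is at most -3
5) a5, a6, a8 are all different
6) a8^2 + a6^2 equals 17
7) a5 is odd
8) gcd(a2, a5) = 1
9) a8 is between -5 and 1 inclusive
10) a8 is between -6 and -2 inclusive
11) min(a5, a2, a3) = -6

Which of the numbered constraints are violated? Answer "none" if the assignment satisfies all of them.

1) a3^2 + a8^2 = (-6)^2 + (-1)^2 = 36 + 1 = 37  holds
2) a8 = -1 > -3, so we need a3 ≤ -7; but a3 = -6 > -7  fails
3) a3 - a8 = -6 - (-1) = -5  holds
4) a5 = 9 > 8, so we need a8 ≤ -3; but a8 = -1 > -3  fails
5) values 9, -4, -1 are pairwise distinct  holds
6) a8^2 + a6^2 = (-1)^2 + (-4)^2 = 1 + 16 = 17  holds
7) a5 = 9 is odd  holds
8) gcd(7, 9) = 1  holds
9) a8 = -1 lies in [-5, 1]  holds
10) a8 = -1 is outside [-6, -2]  fails
11) min(9, 7, -6) = -6  holds

Constraints 2, 4, and 10 do not hold.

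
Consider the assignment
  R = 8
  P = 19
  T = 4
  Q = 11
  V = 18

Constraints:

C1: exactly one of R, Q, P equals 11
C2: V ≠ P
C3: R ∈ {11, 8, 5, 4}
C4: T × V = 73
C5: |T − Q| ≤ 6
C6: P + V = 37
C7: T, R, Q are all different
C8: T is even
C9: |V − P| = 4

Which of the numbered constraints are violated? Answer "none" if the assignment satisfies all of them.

No — constraints 4, 5, and 9 are not satisfied.

C1: R=8, Q=11, P=19; 1 of them equals 11  ✓
C2: V = 18, P = 19; distinct  ✓
C3: R = 8 is in {11, 8, 5, 4}  ✓
C4: T × V = 4 × 18 = 72, not 73  ✗
C5: |4 − 11| = 7; 7 > 6, exceeds bound 6  ✗
C6: P + V = 19 + 18 = 37  ✓
C7: values 4, 8, 11 are pairwise distinct  ✓
C8: T = 4 is even  ✓
C9: |18 − 19| = 1, not 4  ✗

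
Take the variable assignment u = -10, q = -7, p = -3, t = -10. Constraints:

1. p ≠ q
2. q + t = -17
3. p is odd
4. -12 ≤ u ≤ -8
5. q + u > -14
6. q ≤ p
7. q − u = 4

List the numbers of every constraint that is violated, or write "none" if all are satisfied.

The assignment fails constraints 5, 7.

1. p = -3, q = -7; distinct — holds.
2. q + t = -7 + (-10) = -17 — holds.
3. p = -3 is odd — holds.
4. u = -10 lies in [-12, -8] — holds.
5. q + u = -7 + (-10) = -17; -17 ≤ -14, bound -14 not met — does not hold.
6. q = -7, p = -3; -7 ≤ -3 — holds.
7. q − u = -7 − (-10) = 3, not 4 — does not hold.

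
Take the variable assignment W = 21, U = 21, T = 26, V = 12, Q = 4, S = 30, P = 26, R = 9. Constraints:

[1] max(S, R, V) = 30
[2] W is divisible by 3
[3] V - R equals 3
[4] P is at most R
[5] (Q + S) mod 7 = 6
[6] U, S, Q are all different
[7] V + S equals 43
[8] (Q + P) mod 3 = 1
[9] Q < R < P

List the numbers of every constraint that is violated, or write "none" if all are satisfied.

[1] max(30, 9, 12) = 30  yes
[2] 21 / 3 = 7, so 3 divides 21  yes
[3] V - R = 12 - 9 = 3  yes
[4] P = 26, R = 9; 26 > 9 (want ≤)  no
[5] Q + S = 34; 34 mod 7 = 6  yes
[6] values 21, 30, 4 are pairwise distinct  yes
[7] V + S = 12 + 30 = 42, not 43  no
[8] Q + P = 30; 30 mod 3 = 0, not 1  no
[9] values 4 < 9 < 26  yes

The assignment fails constraints 4, 7, and 8.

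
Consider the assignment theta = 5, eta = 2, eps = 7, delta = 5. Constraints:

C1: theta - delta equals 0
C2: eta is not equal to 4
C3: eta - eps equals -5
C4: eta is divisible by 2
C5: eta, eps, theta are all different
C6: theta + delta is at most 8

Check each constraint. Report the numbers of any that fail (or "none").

The assignment fails constraint 6.

C1: theta - delta = 5 - 5 = 0  yes
C2: eta = 2, and 2 ≠ 4  yes
C3: eta - eps = 2 - 7 = -5  yes
C4: 2 / 2 = 1, so 2 divides 2  yes
C5: values 2, 7, 5 are pairwise distinct  yes
C6: theta + delta = 5 + 5 = 10; 10 > 8, bound 8 not met  no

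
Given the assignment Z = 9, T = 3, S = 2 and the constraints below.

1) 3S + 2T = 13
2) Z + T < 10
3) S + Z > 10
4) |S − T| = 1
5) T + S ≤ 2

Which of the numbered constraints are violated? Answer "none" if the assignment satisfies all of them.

1) 3S + 2T = 3(2) + 2(3) = 12, not 13 — violated.
2) Z + T = 9 + 3 = 12; 12 ≥ 10, bound 10 not met — violated.
3) S + Z = 2 + 9 = 11; 11 > 10 — OK.
4) |2 − 3| = 1 — OK.
5) T + S = 3 + 2 = 5; 5 > 2, bound 2 not met — violated.

Constraints 1, 2, and 5 do not hold.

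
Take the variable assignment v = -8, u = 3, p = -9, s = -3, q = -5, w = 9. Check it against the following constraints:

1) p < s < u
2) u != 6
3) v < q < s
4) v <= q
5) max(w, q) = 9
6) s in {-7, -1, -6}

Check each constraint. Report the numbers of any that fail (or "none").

Constraint 6 does not hold.

1) values -9 < -3 < 3  ✓
2) u = 3, and 3 ≠ 6  ✓
3) values -8 < -5 < -3  ✓
4) v = -8, q = -5; -8 ≤ -5  ✓
5) max(9, -5) = 9  ✓
6) s = -3 is not in {-7, -1, -6}  ✗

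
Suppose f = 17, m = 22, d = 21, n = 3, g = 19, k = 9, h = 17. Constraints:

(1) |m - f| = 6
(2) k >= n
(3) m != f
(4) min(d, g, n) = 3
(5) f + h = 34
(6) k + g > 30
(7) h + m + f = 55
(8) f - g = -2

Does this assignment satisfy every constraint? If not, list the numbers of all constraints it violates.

(1) |22 - 17| = 5, not 6 — violated.
(2) k = 9, n = 3; 9 ≥ 3 — OK.
(3) m = 22, f = 17; distinct — OK.
(4) min(21, 19, 3) = 3 — OK.
(5) f + h = 17 + 17 = 34 — OK.
(6) k + g = 9 + 19 = 28; 28 ≤ 30, bound 30 not met — violated.
(7) h + m + f = 17 + 22 + 17 = 56, not 55 — violated.
(8) f - g = 17 - 19 = -2 — OK.

Constraints 1, 6, and 7 are violated.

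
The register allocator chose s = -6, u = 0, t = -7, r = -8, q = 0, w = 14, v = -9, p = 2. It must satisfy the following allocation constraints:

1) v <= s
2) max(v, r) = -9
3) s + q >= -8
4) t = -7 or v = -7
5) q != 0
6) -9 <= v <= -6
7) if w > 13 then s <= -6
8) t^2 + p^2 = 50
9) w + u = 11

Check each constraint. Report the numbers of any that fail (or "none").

Constraints 2, 5, 8, 9 do not hold.

1) v = -9, s = -6; -9 ≤ -6  yes
2) max(-9, -8) = -8, not -9  no
3) s + q = -6 + 0 = -6; -6 ≥ -8  yes
4) t = -7 = -7 (first disjunct)  yes
5) q = 0, but 0 is required to differ  no
6) v = -9 lies in [-9, -6]  yes
7) w = 14 > 13, so we need s ≤ -6; s = -6 ≤ -6  yes
8) t^2 + p^2 = (-7)^2 + 2^2 = 49 + 4 = 53, not 50  no
9) w + u = 14 + 0 = 14, not 11  no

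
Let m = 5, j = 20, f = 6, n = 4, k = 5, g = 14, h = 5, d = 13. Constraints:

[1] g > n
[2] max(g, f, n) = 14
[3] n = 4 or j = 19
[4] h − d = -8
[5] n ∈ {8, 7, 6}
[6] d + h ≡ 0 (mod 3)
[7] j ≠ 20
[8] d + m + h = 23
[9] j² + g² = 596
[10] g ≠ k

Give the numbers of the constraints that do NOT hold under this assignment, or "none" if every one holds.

[1] g = 14, n = 4; 14 > 4  ✓
[2] max(14, 6, 4) = 14  ✓
[3] n = 4 = 4 (first disjunct)  ✓
[4] h − d = 5 − 13 = -8  ✓
[5] n = 4 is not in {8, 7, 6}  ✗
[6] d + h = 18; 18 mod 3 = 0  ✓
[7] j = 20, but 20 is required to differ  ✗
[8] d + m + h = 13 + 5 + 5 = 23  ✓
[9] j² + g² = 20² + 14² = 400 + 196 = 596  ✓
[10] g = 14, k = 5; distinct  ✓

Constraints 5, 7 are violated.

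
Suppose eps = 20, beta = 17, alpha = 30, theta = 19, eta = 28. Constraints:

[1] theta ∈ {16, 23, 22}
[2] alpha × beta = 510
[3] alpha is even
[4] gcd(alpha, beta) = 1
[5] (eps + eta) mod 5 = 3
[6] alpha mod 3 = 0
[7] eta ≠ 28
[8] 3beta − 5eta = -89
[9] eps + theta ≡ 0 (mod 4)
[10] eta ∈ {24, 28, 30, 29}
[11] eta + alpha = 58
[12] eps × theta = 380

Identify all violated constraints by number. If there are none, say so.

The assignment fails constraints 1, 7, and 9.

[1] theta = 19 is not in {16, 23, 22}  false
[2] alpha × beta = 30 × 17 = 510  true
[3] alpha = 30 is even  true
[4] gcd(30, 17) = 1  true
[5] eps + eta = 48; 48 mod 5 = 3  true
[6] 30 mod 3 = 0  true
[7] eta = 28, but 28 is required to differ  false
[8] 3beta − 5eta = 3(17) − 5(28) = -89  true
[9] eps + theta = 39; 39 mod 4 = 3, not 0  false
[10] eta = 28 is in {24, 28, 30, 29}  true
[11] eta + alpha = 28 + 30 = 58  true
[12] eps × theta = 20 × 19 = 380  true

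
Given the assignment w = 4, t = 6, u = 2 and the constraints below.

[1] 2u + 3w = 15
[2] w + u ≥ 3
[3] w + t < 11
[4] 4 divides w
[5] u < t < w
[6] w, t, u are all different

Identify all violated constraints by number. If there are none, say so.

Constraints 1, 5 are violated.

[1] 2u + 3w = 2(2) + 3(4) = 16, not 15 — fails.
[2] w + u = 4 + 2 = 6; 6 ≥ 3 — holds.
[3] w + t = 4 + 6 = 10; 10 < 11 — holds.
[4] 4 / 4 = 1, so 4 divides 4 — holds.
[5] values 2, 6, 4; t = 6 is not < w = 4 — fails.
[6] values 4, 6, 2 are pairwise distinct — holds.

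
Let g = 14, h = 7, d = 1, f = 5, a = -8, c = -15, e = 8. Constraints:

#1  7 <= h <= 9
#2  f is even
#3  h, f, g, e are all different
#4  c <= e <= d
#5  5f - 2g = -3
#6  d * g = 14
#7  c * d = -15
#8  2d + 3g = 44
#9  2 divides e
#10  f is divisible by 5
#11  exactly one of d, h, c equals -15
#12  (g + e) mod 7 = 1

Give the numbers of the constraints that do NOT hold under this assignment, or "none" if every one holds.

#1 h = 7 lies in [7, 9]  holds
#2 f = 5 is odd  fails
#3 values 7, 5, 14, 8 are pairwise distinct  holds
#4 values -15, 8, 1; e = 8 is not <= d = 1  fails
#5 5f - 2g = 5(5) - 2(14) = -3  holds
#6 d * g = 1 * 14 = 14  holds
#7 c * d = -15 * 1 = -15  holds
#8 2d + 3g = 2(1) + 3(14) = 44  holds
#9 8 / 2 = 4, so 2 divides 8  holds
#10 5 / 5 = 1, so 5 divides 5  holds
#11 d=1, h=7, c=-15; 1 of them equals -15  holds
#12 g + e = 22; 22 mod 7 = 1  holds

Constraints 2 and 4 do not hold.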